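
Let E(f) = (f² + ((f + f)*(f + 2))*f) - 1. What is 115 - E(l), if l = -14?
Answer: 4624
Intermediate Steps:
E(f) = -1 + f² + 2*f²*(2 + f) (E(f) = (f² + ((2*f)*(2 + f))*f) - 1 = (f² + (2*f*(2 + f))*f) - 1 = (f² + 2*f²*(2 + f)) - 1 = -1 + f² + 2*f²*(2 + f))
115 - E(l) = 115 - (-1 + 2*(-14)³ + 5*(-14)²) = 115 - (-1 + 2*(-2744) + 5*196) = 115 - (-1 - 5488 + 980) = 115 - 1*(-4509) = 115 + 4509 = 4624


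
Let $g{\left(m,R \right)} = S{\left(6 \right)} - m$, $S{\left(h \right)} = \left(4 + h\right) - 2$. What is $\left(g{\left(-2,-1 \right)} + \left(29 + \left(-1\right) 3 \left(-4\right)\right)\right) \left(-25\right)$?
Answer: $-1275$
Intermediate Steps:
$S{\left(h \right)} = 2 + h$
$g{\left(m,R \right)} = 8 - m$ ($g{\left(m,R \right)} = \left(2 + 6\right) - m = 8 - m$)
$\left(g{\left(-2,-1 \right)} + \left(29 + \left(-1\right) 3 \left(-4\right)\right)\right) \left(-25\right) = \left(\left(8 - -2\right) + \left(29 + \left(-1\right) 3 \left(-4\right)\right)\right) \left(-25\right) = \left(\left(8 + 2\right) + \left(29 - -12\right)\right) \left(-25\right) = \left(10 + \left(29 + 12\right)\right) \left(-25\right) = \left(10 + 41\right) \left(-25\right) = 51 \left(-25\right) = -1275$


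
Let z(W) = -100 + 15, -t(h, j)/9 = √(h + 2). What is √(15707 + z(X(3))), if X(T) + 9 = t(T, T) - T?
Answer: √15622 ≈ 124.99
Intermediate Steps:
t(h, j) = -9*√(2 + h) (t(h, j) = -9*√(h + 2) = -9*√(2 + h))
X(T) = -9 - T - 9*√(2 + T) (X(T) = -9 + (-9*√(2 + T) - T) = -9 + (-T - 9*√(2 + T)) = -9 - T - 9*√(2 + T))
z(W) = -85
√(15707 + z(X(3))) = √(15707 - 85) = √15622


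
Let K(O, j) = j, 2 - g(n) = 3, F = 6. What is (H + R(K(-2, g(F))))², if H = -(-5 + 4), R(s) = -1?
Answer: 0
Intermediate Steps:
g(n) = -1 (g(n) = 2 - 1*3 = 2 - 3 = -1)
H = 1 (H = -1*(-1) = 1)
(H + R(K(-2, g(F))))² = (1 - 1)² = 0² = 0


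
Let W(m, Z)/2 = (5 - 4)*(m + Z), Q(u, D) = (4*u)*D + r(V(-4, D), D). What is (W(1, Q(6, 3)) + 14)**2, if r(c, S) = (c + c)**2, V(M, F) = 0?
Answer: 25600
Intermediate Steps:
r(c, S) = 4*c**2 (r(c, S) = (2*c)**2 = 4*c**2)
Q(u, D) = 4*D*u (Q(u, D) = (4*u)*D + 4*0**2 = 4*D*u + 4*0 = 4*D*u + 0 = 4*D*u)
W(m, Z) = 2*Z + 2*m (W(m, Z) = 2*((5 - 4)*(m + Z)) = 2*(1*(Z + m)) = 2*(Z + m) = 2*Z + 2*m)
(W(1, Q(6, 3)) + 14)**2 = ((2*(4*3*6) + 2*1) + 14)**2 = ((2*72 + 2) + 14)**2 = ((144 + 2) + 14)**2 = (146 + 14)**2 = 160**2 = 25600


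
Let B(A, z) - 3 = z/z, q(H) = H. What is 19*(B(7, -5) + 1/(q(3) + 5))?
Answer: 627/8 ≈ 78.375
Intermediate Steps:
B(A, z) = 4 (B(A, z) = 3 + z/z = 3 + 1 = 4)
19*(B(7, -5) + 1/(q(3) + 5)) = 19*(4 + 1/(3 + 5)) = 19*(4 + 1/8) = 19*(4 + ⅛) = 19*(33/8) = 627/8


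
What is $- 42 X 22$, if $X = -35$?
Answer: $32340$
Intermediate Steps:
$- 42 X 22 = \left(-42\right) \left(-35\right) 22 = 1470 \cdot 22 = 32340$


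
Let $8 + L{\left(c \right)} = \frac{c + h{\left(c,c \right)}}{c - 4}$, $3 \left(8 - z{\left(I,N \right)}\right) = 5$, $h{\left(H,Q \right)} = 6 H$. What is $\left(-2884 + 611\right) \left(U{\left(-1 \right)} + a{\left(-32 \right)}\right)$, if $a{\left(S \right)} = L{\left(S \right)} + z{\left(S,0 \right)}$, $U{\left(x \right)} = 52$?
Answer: $- \frac{1156957}{9} \approx -1.2855 \cdot 10^{5}$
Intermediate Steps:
$z{\left(I,N \right)} = \frac{19}{3}$ ($z{\left(I,N \right)} = 8 - \frac{5}{3} = \frac{19}{3}$)
$L{\left(c \right)} = -8 + \frac{7 c}{-4 + c}$ ($L{\left(c \right)} = -8 + \frac{c + 6 c}{c - 4} = -8 + \frac{7 c}{-4 + c}$)
$a{\left(S \right)} = \frac{19}{3} + \frac{32 - S}{-4 + S}$ ($a{\left(S \right)} = \frac{32 - S}{-4 + S} + \frac{19}{3} = \frac{19}{3} + \frac{32 - S}{-4 + S}$)
$\left(-2884 + 611\right) \left(U{\left(-1 \right)} + a{\left(-32 \right)}\right) = \left(-2884 + 611\right) \left(52 + \frac{4 \left(5 + 4 \left(-32\right)\right)}{3 \left(-4 - 32\right)}\right) = - 2273 \left(52 + \frac{4 \left(5 - 128\right)}{3 \left(-36\right)}\right) = - 2273 \left(52 + \frac{4}{3} \left(- \frac{1}{36}\right) \left(-123\right)\right) = - 2273 \left(52 + \frac{41}{9}\right) = \left(-2273\right) \frac{509}{9} = - \frac{1156957}{9}$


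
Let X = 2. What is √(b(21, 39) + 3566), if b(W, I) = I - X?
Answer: √3603 ≈ 60.025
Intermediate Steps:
b(W, I) = -2 + I (b(W, I) = I - 1*2 = I - 2 = -2 + I)
√(b(21, 39) + 3566) = √((-2 + 39) + 3566) = √(37 + 3566) = √3603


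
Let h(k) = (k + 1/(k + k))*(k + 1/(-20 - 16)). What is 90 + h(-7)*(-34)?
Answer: -44791/28 ≈ -1599.7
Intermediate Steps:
h(k) = (-1/36 + k)*(k + 1/(2*k)) (h(k) = (k + 1/(2*k))*(k + 1/(-36)) = (k + 1/(2*k))*(k - 1/36) = (k + 1/(2*k))*(-1/36 + k) = (-1/36 + k)*(k + 1/(2*k)))
90 + h(-7)*(-34) = 90 + (1/2 + (-7)**2 - 1/36*(-7) - 1/72/(-7))*(-34) = 90 + (1/2 + 49 + 7/36 - 1/72*(-1/7))*(-34) = 90 + (1/2 + 49 + 7/36 + 1/504)*(-34) = 90 + (2783/56)*(-34) = 90 - 47311/28 = -44791/28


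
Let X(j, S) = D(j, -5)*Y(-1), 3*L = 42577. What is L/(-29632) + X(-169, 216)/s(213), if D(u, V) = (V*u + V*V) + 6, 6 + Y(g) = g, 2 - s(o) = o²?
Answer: -198068641/576134976 ≈ -0.34379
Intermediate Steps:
L = 42577/3 (L = (⅓)*42577 = 42577/3 ≈ 14192.)
s(o) = 2 - o²
Y(g) = -6 + g
D(u, V) = 6 + V² + V*u (D(u, V) = (V*u + V²) + 6 = (V² + V*u) + 6 = 6 + V² + V*u)
X(j, S) = -217 + 35*j (X(j, S) = (6 + (-5)² - 5*j)*(-6 - 1) = (6 + 25 - 5*j)*(-7) = (31 - 5*j)*(-7) = -217 + 35*j)
L/(-29632) + X(-169, 216)/s(213) = (42577/3)/(-29632) + (-217 + 35*(-169))/(2 - 1*213²) = (42577/3)*(-1/29632) + (-217 - 5915)/(2 - 1*45369) = -42577/88896 - 6132/(2 - 45369) = -42577/88896 - 6132/(-45367) = -42577/88896 - 6132*(-1/45367) = -42577/88896 + 876/6481 = -198068641/576134976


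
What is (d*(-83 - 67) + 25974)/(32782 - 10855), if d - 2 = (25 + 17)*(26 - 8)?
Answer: -29242/7309 ≈ -4.0008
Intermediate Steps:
d = 758 (d = 2 + (25 + 17)*(26 - 8) = 2 + 42*18 = 2 + 756 = 758)
(d*(-83 - 67) + 25974)/(32782 - 10855) = (758*(-83 - 67) + 25974)/(32782 - 10855) = (758*(-150) + 25974)/21927 = (-113700 + 25974)*(1/21927) = -87726*1/21927 = -29242/7309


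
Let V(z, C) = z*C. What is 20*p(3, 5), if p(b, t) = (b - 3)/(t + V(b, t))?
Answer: 0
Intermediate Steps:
V(z, C) = C*z
p(b, t) = (-3 + b)/(t + b*t) (p(b, t) = (b - 3)/(t + t*b) = (-3 + b)/(t + b*t))
20*p(3, 5) = 20*((-3 + 3)/(5*(1 + 3))) = 20*((⅕)*0/4) = 20*((⅕)*(¼)*0) = 20*0 = 0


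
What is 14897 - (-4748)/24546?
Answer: 182833255/12273 ≈ 14897.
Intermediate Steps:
14897 - (-4748)/24546 = 14897 - 1*(-2374/12273) = 14897 + 2374/12273 = 182833255/12273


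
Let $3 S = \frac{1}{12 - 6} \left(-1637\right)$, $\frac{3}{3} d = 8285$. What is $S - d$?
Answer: $- \frac{150767}{18} \approx -8375.9$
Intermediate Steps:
$d = 8285$
$S = - \frac{1637}{18}$ ($S = \frac{\frac{1}{12 - 6} \left(-1637\right)}{3} = \frac{\frac{1}{6} \left(-1637\right)}{3} = \frac{1}{3} \left(- \frac{1637}{6}\right) = - \frac{1637}{18} \approx -90.944$)
$S - d = - \frac{1637}{18} - 8285 = - \frac{150767}{18}$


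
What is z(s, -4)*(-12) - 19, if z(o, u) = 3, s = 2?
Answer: -55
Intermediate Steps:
z(s, -4)*(-12) - 19 = 3*(-12) - 19 = -36 - 19 = -55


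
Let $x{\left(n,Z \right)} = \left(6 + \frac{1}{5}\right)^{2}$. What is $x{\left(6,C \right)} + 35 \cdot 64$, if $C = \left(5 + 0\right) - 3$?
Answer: $\frac{56961}{25} \approx 2278.4$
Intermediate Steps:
$C = 2$ ($C = 5 - 3 = 2$)
$x{\left(n,Z \right)} = \frac{961}{25}$ ($x{\left(n,Z \right)} = \left(6 + \frac{1}{5}\right)^{2} = \left(\frac{31}{5}\right)^{2} = \frac{961}{25}$)
$x{\left(6,C \right)} + 35 \cdot 64 = \frac{961}{25} + 35 \cdot 64 = \frac{961}{25} + 2240 = \frac{56961}{25}$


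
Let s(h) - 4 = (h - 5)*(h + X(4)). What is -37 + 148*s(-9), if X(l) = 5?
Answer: 8843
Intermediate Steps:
s(h) = 4 + (-5 + h)*(5 + h) (s(h) = 4 + (h - 5)*(h + 5) = 4 + (-5 + h)*(5 + h))
-37 + 148*s(-9) = -37 + 148*(-21 + (-9)²) = -37 + 148*(-21 + 81) = -37 + 148*60 = -37 + 8880 = 8843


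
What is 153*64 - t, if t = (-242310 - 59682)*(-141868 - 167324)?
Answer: -93373500672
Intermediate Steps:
t = 93373510464 (t = -301992*(-309192) = 93373510464)
153*64 - t = 153*64 - 1*93373510464 = 9792 - 93373510464 = -93373500672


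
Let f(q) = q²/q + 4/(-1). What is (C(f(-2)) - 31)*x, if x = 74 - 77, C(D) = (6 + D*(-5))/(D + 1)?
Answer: 573/5 ≈ 114.60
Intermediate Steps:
f(q) = -4 + q (f(q) = q + 4*(-1) = q - 4 = -4 + q)
C(D) = (6 - 5*D)/(1 + D)
x = -3
(C(f(-2)) - 31)*x = ((6 - 5*(-4 - 2))/(1 + (-4 - 2)) - 31)*(-3) = ((6 - 5*(-6))/(1 - 6) - 31)*(-3) = ((6 + 30)/(-5) - 31)*(-3) = (-⅕*36 - 31)*(-3) = (-36/5 - 31)*(-3) = -191/5*(-3) = 573/5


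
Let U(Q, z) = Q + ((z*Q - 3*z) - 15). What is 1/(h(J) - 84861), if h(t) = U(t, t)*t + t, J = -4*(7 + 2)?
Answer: -1/133605 ≈ -7.4847e-6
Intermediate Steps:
U(Q, z) = -15 + Q - 3*z + Q*z (U(Q, z) = Q + ((Q*z - 3*z) - 15) = Q + ((-3*z + Q*z) - 15) = Q + (-15 - 3*z + Q*z) = -15 + Q - 3*z + Q*z)
J = -36 (J = -4*9 = -36)
h(t) = t + t*(-15 + t**2 - 2*t) (h(t) = (-15 + t - 3*t + t*t)*t + t = (-15 + t - 3*t + t**2)*t + t = (-15 + t**2 - 2*t)*t + t = t*(-15 + t**2 - 2*t) + t = t + t*(-15 + t**2 - 2*t))
1/(h(J) - 84861) = 1/(-36*(-14 + (-36)**2 - 2*(-36)) - 84861) = 1/(-36*(-14 + 1296 + 72) - 84861) = 1/(-36*1354 - 84861) = 1/(-48744 - 84861) = 1/(-133605) = -1/133605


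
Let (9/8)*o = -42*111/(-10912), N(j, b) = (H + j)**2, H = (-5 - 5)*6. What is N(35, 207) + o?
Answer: 426509/682 ≈ 625.38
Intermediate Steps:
H = -60 (H = -10*6 = -60)
N(j, b) = (-60 + j)**2
o = 259/682 (o = 8*(-42*111/(-10912))/9 = 8*(-4662*(-1/10912))/9 = (8/9)*(2331/5456) = 259/682 ≈ 0.37977)
N(35, 207) + o = (-60 + 35)**2 + 259/682 = (-25)**2 + 259/682 = 625 + 259/682 = 426509/682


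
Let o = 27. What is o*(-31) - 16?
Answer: -853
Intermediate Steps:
o*(-31) - 16 = 27*(-31) - 16 = -837 - 16 = -853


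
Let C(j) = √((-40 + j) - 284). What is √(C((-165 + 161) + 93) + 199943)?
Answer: √(199943 + I*√235) ≈ 447.15 + 0.017*I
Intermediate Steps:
C(j) = √(-324 + j)
√(C((-165 + 161) + 93) + 199943) = √(√(-324 + ((-165 + 161) + 93)) + 199943) = √(√(-324 + (-4 + 93)) + 199943) = √(√(-324 + 89) + 199943) = √(√(-235) + 199943) = √(I*√235 + 199943) = √(199943 + I*√235)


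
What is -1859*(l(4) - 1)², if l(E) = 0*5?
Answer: -1859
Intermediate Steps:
l(E) = 0
-1859*(l(4) - 1)² = -1859*(0 - 1)² = -1859*(-1)² = -1859*1 = -1859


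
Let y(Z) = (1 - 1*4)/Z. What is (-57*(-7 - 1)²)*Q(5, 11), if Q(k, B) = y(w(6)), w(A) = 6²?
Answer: 304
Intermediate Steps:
w(A) = 36
y(Z) = -3/Z (y(Z) = (1 - 4)/Z = -3/Z)
Q(k, B) = -1/12 (Q(k, B) = -3/36 = -3*1/36 = -1/12)
(-57*(-7 - 1)²)*Q(5, 11) = -57*(-7 - 1)²*(-1/12) = -57*(-8)²*(-1/12) = -57*64*(-1/12) = -3648*(-1/12) = 304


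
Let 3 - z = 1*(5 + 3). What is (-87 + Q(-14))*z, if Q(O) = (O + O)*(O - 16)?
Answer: -3765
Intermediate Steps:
Q(O) = 2*O*(-16 + O) (Q(O) = (2*O)*(-16 + O) = 2*O*(-16 + O))
z = -5 (z = 3 - (5 + 3) = 3 - 8 = -5)
(-87 + Q(-14))*z = (-87 + 2*(-14)*(-16 - 14))*(-5) = (-87 + 2*(-14)*(-30))*(-5) = (-87 + 840)*(-5) = 753*(-5) = -3765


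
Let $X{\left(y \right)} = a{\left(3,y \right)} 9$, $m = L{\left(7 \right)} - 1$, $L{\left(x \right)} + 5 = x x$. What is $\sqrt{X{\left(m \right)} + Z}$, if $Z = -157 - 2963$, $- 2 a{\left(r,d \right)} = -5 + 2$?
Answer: $\frac{i \sqrt{12426}}{2} \approx 55.736 i$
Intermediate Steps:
$a{\left(r,d \right)} = \frac{3}{2}$ ($a{\left(r,d \right)} = - \frac{-5 + 2}{2} = \left(- \frac{1}{2}\right) \left(-3\right) = \frac{3}{2}$)
$L{\left(x \right)} = -5 + x^{2}$ ($L{\left(x \right)} = -5 + x x = -5 + x^{2}$)
$m = 43$ ($m = \left(-5 + 7^{2}\right) - 1 = \left(-5 + 49\right) - 1 = 44 - 1 = 43$)
$X{\left(y \right)} = \frac{27}{2}$ ($X{\left(y \right)} = \frac{3}{2} \cdot 9 = \frac{27}{2}$)
$Z = -3120$ ($Z = -157 - 2963 = -3120$)
$\sqrt{X{\left(m \right)} + Z} = \sqrt{\frac{27}{2} - 3120} = \sqrt{- \frac{6213}{2}} = \frac{i \sqrt{12426}}{2}$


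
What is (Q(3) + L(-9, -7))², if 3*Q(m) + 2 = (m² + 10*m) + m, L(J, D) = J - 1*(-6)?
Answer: 961/9 ≈ 106.78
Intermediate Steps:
L(J, D) = 6 + J (L(J, D) = J + 6 = 6 + J)
Q(m) = -⅔ + m²/3 + 11*m/3 (Q(m) = -⅔ + ((m² + 10*m) + m)/3 = -⅔ + (m² + 11*m)/3 = -⅔ + (m²/3 + 11*m/3) = -⅔ + m²/3 + 11*m/3)
(Q(3) + L(-9, -7))² = ((-⅔ + (⅓)*3² + (11/3)*3) + (6 - 9))² = ((-⅔ + (⅓)*9 + 11) - 3)² = ((-⅔ + 3 + 11) - 3)² = (40/3 - 3)² = (31/3)² = 961/9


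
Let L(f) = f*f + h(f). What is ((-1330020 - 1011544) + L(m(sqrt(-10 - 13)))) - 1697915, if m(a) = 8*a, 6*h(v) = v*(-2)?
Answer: -4040951 - 8*I*sqrt(23)/3 ≈ -4.041e+6 - 12.789*I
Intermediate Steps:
h(v) = -v/3 (h(v) = (v*(-2))/6 = (-2*v)/6 = -v/3)
L(f) = f**2 - f/3 (L(f) = f*f - f/3 = f**2 - f/3)
((-1330020 - 1011544) + L(m(sqrt(-10 - 13)))) - 1697915 = ((-1330020 - 1011544) + (8*sqrt(-10 - 13))*(-1/3 + 8*sqrt(-10 - 13))) - 1697915 = (-2341564 + (8*sqrt(-23))*(-1/3 + 8*sqrt(-23))) - 1697915 = (-2341564 + (8*(I*sqrt(23)))*(-1/3 + 8*(I*sqrt(23)))) - 1697915 = (-2341564 + (8*I*sqrt(23))*(-1/3 + 8*I*sqrt(23))) - 1697915 = (-2341564 + 8*I*sqrt(23)*(-1/3 + 8*I*sqrt(23))) - 1697915 = -4039479 + 8*I*sqrt(23)*(-1/3 + 8*I*sqrt(23))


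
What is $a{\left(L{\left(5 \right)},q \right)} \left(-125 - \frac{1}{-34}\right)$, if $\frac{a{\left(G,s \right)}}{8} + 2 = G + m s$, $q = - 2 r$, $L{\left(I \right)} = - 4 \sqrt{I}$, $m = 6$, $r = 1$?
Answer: $\frac{237944}{17} + \frac{67984 \sqrt{5}}{17} \approx 22939.0$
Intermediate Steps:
$q = -2$ ($q = \left(-2\right) 1 = -2$)
$a{\left(G,s \right)} = -16 + 8 G + 48 s$ ($a{\left(G,s \right)} = -16 + 8 \left(G + 6 s\right) = -16 + \left(8 G + 48 s\right) = -16 + 8 G + 48 s$)
$a{\left(L{\left(5 \right)},q \right)} \left(-125 - \frac{1}{-34}\right) = \left(-16 + 8 \left(- 4 \sqrt{5}\right) + 48 \left(-2\right)\right) \left(-125 - \frac{1}{-34}\right) = \left(-16 - 32 \sqrt{5} - 96\right) \left(-125 - - \frac{1}{34}\right) = \left(-112 - 32 \sqrt{5}\right) \left(-125 + \frac{1}{34}\right) = \left(-112 - 32 \sqrt{5}\right) \left(- \frac{4249}{34}\right) = \frac{237944}{17} + \frac{67984 \sqrt{5}}{17}$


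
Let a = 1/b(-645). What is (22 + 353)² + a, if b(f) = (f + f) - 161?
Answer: 204046874/1451 ≈ 1.4063e+5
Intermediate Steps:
b(f) = -161 + 2*f (b(f) = 2*f - 161 = -161 + 2*f)
a = -1/1451 (a = 1/(-161 + 2*(-645)) = 1/(-161 - 1290) = 1/(-1451) = -1/1451 ≈ -0.00068918)
(22 + 353)² + a = (22 + 353)² - 1/1451 = 375² - 1/1451 = 140625 - 1/1451 = 204046874/1451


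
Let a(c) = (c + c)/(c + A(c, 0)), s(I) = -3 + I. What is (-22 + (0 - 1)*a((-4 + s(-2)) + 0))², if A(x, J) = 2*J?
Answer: 576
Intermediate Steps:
a(c) = 2 (a(c) = (c + c)/(c + 2*0) = (2*c)/(c + 0) = (2*c)/c = 2)
(-22 + (0 - 1)*a((-4 + s(-2)) + 0))² = (-22 + (0 - 1)*2)² = (-22 - 1*2)² = (-22 - 2)² = (-24)² = 576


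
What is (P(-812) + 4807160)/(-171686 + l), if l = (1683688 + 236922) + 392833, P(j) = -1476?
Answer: 4805684/2141757 ≈ 2.2438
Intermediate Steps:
l = 2313443 (l = 1920610 + 392833 = 2313443)
(P(-812) + 4807160)/(-171686 + l) = (-1476 + 4807160)/(-171686 + 2313443) = 4805684/2141757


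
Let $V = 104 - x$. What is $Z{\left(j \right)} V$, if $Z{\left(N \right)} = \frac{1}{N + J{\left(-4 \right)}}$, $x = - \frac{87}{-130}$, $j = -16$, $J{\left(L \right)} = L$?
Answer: $- \frac{13433}{2600} \approx -5.1665$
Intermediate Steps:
$x = \frac{87}{130}$ ($x = \left(-87\right) \left(- \frac{1}{130}\right) = \frac{87}{130} \approx 0.66923$)
$V = \frac{13433}{130}$ ($V = 104 - \frac{87}{130} = \frac{13433}{130} \approx 103.33$)
$Z{\left(N \right)} = \frac{1}{-4 + N}$ ($Z{\left(N \right)} = \frac{1}{N - 4} = \frac{1}{-4 + N}$)
$Z{\left(j \right)} V = \frac{1}{-4 - 16} \cdot \frac{13433}{130} = \frac{1}{-20} \cdot \frac{13433}{130} = \left(- \frac{1}{20}\right) \frac{13433}{130} = - \frac{13433}{2600}$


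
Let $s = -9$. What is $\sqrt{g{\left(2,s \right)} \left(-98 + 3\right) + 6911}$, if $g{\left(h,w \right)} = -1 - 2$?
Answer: $2 \sqrt{1799} \approx 84.829$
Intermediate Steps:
$g{\left(h,w \right)} = -3$
$\sqrt{g{\left(2,s \right)} \left(-98 + 3\right) + 6911} = \sqrt{- 3 \left(-98 + 3\right) + 6911} = \sqrt{\left(-3\right) \left(-95\right) + 6911} = \sqrt{285 + 6911} = \sqrt{7196} = 2 \sqrt{1799}$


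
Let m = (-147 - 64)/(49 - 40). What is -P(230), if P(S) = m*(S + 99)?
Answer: 69419/9 ≈ 7713.2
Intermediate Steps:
m = -211/9 ≈ -23.444
P(S) = -2321 - 211*S/9 (P(S) = -211*(S + 99)/9 = -211*(99 + S)/9 = -2321 - 211*S/9)
-P(230) = -(-2321 - 211/9*230) = -(-2321 - 48530/9) = -1*(-69419/9) = 69419/9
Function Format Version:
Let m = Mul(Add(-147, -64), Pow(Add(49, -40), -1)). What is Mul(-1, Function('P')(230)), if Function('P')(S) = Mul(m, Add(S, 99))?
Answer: Rational(69419, 9) ≈ 7713.2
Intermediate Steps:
m = Rational(-211, 9) (m = Mul(-211, Pow(9, -1)) = Mul(-211, Rational(1, 9)) = Rational(-211, 9) ≈ -23.444)
Function('P')(S) = Add(-2321, Mul(Rational(-211, 9), S)) (Function('P')(S) = Mul(Rational(-211, 9), Add(S, 99)) = Mul(Rational(-211, 9), Add(99, S)) = Add(-2321, Mul(Rational(-211, 9), S)))
Mul(-1, Function('P')(230)) = Mul(-1, Add(-2321, Mul(Rational(-211, 9), 230))) = Mul(-1, Add(-2321, Rational(-48530, 9))) = Mul(-1, Rational(-69419, 9)) = Rational(69419, 9)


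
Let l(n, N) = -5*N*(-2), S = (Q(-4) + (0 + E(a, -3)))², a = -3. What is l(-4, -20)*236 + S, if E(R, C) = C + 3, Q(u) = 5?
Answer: -47175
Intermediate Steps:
E(R, C) = 3 + C
S = 25 (S = (5 + (0 + (3 - 3)))² = (5 + (0 + 0))² = (5 + 0)² = 5² = 25)
l(n, N) = 10*N
l(-4, -20)*236 + S = (10*(-20))*236 + 25 = -200*236 + 25 = -47200 + 25 = -47175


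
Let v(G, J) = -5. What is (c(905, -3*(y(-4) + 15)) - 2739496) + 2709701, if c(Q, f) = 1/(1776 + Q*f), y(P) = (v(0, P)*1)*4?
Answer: -457383044/15351 ≈ -29795.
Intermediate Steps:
y(P) = -20 (y(P) = -5*1*4 = -5*4 = -20)
(c(905, -3*(y(-4) + 15)) - 2739496) + 2709701 = (1/(1776 + 905*(-3*(-20 + 15))) - 2739496) + 2709701 = (1/(1776 + 905*(-3*(-5))) - 2739496) + 2709701 = (1/(1776 + 905*15) - 2739496) + 2709701 = (1/(1776 + 13575) - 2739496) + 2709701 = (1/15351 - 2739496) + 2709701 = -42054003095/15351 + 2709701 = -457383044/15351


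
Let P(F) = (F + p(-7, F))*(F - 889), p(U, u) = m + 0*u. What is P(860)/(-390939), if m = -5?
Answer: 8265/130313 ≈ 0.063424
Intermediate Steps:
p(U, u) = -5 (p(U, u) = -5 + 0*u = -5 + 0 = -5)
P(F) = (-889 + F)*(-5 + F) (P(F) = (F - 5)*(F - 889) = (-5 + F)*(-889 + F) = (-889 + F)*(-5 + F))
P(860)/(-390939) = (4445 + 860² - 894*860)/(-390939) = (4445 + 739600 - 768840)*(-1/390939) = -24795*(-1/390939) = 8265/130313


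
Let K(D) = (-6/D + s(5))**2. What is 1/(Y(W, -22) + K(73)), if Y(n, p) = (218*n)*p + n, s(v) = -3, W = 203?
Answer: -5329/5187118040 ≈ -1.0274e-6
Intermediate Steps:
Y(n, p) = n + 218*n*p (Y(n, p) = 218*n*p + n = n + 218*n*p)
K(D) = (-3 - 6/D)**2 (K(D) = (-6/D - 3)**2 = (-3 - 6/D)**2)
1/(Y(W, -22) + K(73)) = 1/(203*(1 + 218*(-22)) + 9*(2 + 73)**2/73**2) = 1/(203*(1 - 4796) + 9*(1/5329)*75**2) = 1/(203*(-4795) + 9*(1/5329)*5625) = 1/(-973385 + 50625/5329) = 1/(-5187118040/5329) = -5329/5187118040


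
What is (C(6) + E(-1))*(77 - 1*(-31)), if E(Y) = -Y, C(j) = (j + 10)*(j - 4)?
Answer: 3564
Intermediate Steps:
C(j) = (-4 + j)*(10 + j) (C(j) = (10 + j)*(-4 + j) = (-4 + j)*(10 + j))
(C(6) + E(-1))*(77 - 1*(-31)) = ((-40 + 6² + 6*6) - 1*(-1))*(77 - 1*(-31)) = ((-40 + 36 + 36) + 1)*(77 + 31) = (32 + 1)*108 = 33*108 = 3564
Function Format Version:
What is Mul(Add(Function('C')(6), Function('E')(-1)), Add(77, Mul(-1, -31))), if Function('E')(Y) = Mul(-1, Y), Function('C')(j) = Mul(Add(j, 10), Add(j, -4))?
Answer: 3564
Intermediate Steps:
Function('C')(j) = Mul(Add(-4, j), Add(10, j)) (Function('C')(j) = Mul(Add(10, j), Add(-4, j)) = Mul(Add(-4, j), Add(10, j)))
Mul(Add(Function('C')(6), Function('E')(-1)), Add(77, Mul(-1, -31))) = Mul(Add(Add(-40, Pow(6, 2), Mul(6, 6)), Mul(-1, -1)), Add(77, Mul(-1, -31))) = Mul(Add(Add(-40, 36, 36), 1), Add(77, 31)) = Mul(Add(32, 1), 108) = Mul(33, 108) = 3564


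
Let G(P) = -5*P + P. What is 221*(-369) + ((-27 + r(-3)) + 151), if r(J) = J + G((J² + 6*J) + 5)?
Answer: -81412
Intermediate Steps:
G(P) = -4*P
r(J) = -20 - 23*J - 4*J² (r(J) = J - 4*((J² + 6*J) + 5) = J - 4*(5 + J² + 6*J) = J + (-20 - 24*J - 4*J²) = -20 - 23*J - 4*J²)
221*(-369) + ((-27 + r(-3)) + 151) = 221*(-369) + ((-27 + (-20 - 23*(-3) - 4*(-3)²)) + 151) = -81549 + ((-27 + (-20 + 69 - 4*9)) + 151) = -81549 + ((-27 + (-20 + 69 - 36)) + 151) = -81549 + ((-27 + 13) + 151) = -81549 + (-14 + 151) = -81549 + 137 = -81412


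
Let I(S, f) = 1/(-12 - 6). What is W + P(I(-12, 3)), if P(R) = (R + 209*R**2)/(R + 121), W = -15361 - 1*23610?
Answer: -1527117415/39186 ≈ -38971.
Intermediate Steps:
I(S, f) = -1/18 (I(S, f) = 1/(-18) = -1/18)
W = -38971 (W = -15361 - 23610 = -38971)
P(R) = (R + 209*R**2)/(121 + R)
W + P(I(-12, 3)) = -38971 - (1 + 209*(-1/18))/(18*(121 - 1/18)) = -38971 - (1 - 209/18)/(18*2177/18) = -38971 - 1/18*18/2177*(-191/18) = -38971 + 191/39186 = -1527117415/39186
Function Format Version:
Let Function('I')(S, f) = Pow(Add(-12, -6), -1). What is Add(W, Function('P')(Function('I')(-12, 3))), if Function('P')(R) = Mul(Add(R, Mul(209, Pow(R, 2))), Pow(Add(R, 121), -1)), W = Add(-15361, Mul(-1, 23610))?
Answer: Rational(-1527117415, 39186) ≈ -38971.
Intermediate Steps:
Function('I')(S, f) = Rational(-1, 18) (Function('I')(S, f) = Pow(-18, -1) = Rational(-1, 18))
W = -38971 (W = Add(-15361, -23610) = -38971)
Function('P')(R) = Mul(Pow(Add(121, R), -1), Add(R, Mul(209, Pow(R, 2)))) (Function('P')(R) = Mul(Add(R, Mul(209, Pow(R, 2))), Pow(Add(121, R), -1)) = Mul(Pow(Add(121, R), -1), Add(R, Mul(209, Pow(R, 2)))))
Add(W, Function('P')(Function('I')(-12, 3))) = Add(-38971, Mul(Rational(-1, 18), Pow(Add(121, Rational(-1, 18)), -1), Add(1, Mul(209, Rational(-1, 18))))) = Add(-38971, Mul(Rational(-1, 18), Pow(Rational(2177, 18), -1), Add(1, Rational(-209, 18)))) = Add(-38971, Mul(Rational(-1, 18), Rational(18, 2177), Rational(-191, 18))) = Add(-38971, Rational(191, 39186)) = Rational(-1527117415, 39186)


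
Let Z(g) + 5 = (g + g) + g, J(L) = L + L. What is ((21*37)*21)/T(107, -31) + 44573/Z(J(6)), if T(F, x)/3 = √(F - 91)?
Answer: 346901/124 ≈ 2797.6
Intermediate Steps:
T(F, x) = 3*√(-91 + F) (T(F, x) = 3*√(F - 91) = 3*√(-91 + F))
J(L) = 2*L
Z(g) = -5 + 3*g (Z(g) = -5 + ((g + g) + g) = -5 + (2*g + g) = -5 + 3*g)
((21*37)*21)/T(107, -31) + 44573/Z(J(6)) = ((21*37)*21)/((3*√(-91 + 107))) + 44573/(-5 + 3*(2*6)) = (777*21)/((3*√16)) + 44573/(-5 + 3*12) = 16317/((3*4)) + 44573/(-5 + 36) = 16317/12 + 44573/31 = 16317*(1/12) + 44573*(1/31) = 5439/4 + 44573/31 = 346901/124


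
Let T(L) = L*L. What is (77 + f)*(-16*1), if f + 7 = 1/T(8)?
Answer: -4481/4 ≈ -1120.3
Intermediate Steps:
T(L) = L²
f = -447/64 (f = -7 + 1/(8²) = -7 + 1/64 = -447/64 ≈ -6.9844)
(77 + f)*(-16*1) = (77 - 447/64)*(-16*1) = (4481/64)*(-16) = -4481/4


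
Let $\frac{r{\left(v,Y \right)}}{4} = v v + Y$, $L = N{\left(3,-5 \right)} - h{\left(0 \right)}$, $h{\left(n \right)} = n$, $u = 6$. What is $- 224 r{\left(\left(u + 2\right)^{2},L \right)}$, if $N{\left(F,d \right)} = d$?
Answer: $-3665536$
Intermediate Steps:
$L = -5$ ($L = -5 - 0 = -5 + 0 = -5$)
$r{\left(v,Y \right)} = 4 Y + 4 v^{2}$ ($r{\left(v,Y \right)} = 4 \left(v v + Y\right) = 4 \left(v^{2} + Y\right) = 4 \left(Y + v^{2}\right) = 4 Y + 4 v^{2}$)
$- 224 r{\left(\left(u + 2\right)^{2},L \right)} = - 224 \left(4 \left(-5\right) + 4 \left(\left(6 + 2\right)^{2}\right)^{2}\right) = - 224 \left(-20 + 4 \left(8^{2}\right)^{2}\right) = - 224 \left(-20 + 4 \cdot 64^{2}\right) = - 224 \left(-20 + 4 \cdot 4096\right) = - 224 \left(-20 + 16384\right) = \left(-224\right) 16364 = -3665536$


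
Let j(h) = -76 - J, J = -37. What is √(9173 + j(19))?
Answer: √9134 ≈ 95.572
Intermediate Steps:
j(h) = -39 (j(h) = -76 - 1*(-37) = -76 + 37 = -39)
√(9173 + j(19)) = √(9173 - 39) = √9134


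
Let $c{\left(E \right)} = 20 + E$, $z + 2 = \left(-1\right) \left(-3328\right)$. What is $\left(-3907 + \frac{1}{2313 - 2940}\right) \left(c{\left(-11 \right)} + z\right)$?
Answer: $- \frac{8169716150}{627} \approx -1.303 \cdot 10^{7}$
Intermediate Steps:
$z = 3326$ ($z = -2 - -3328 = -2 + 3328 = 3326$)
$\left(-3907 + \frac{1}{2313 - 2940}\right) \left(c{\left(-11 \right)} + z\right) = \left(-3907 + \frac{1}{2313 - 2940}\right) \left(\left(20 - 11\right) + 3326\right) = \left(-3907 + \frac{1}{-627}\right) \left(9 + 3326\right) = \left(-3907 - \frac{1}{627}\right) 3335 = \left(- \frac{2449690}{627}\right) 3335 = - \frac{8169716150}{627}$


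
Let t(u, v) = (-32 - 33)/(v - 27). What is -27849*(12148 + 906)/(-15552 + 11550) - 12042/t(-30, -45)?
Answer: 3360054157/43355 ≈ 77501.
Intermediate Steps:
t(u, v) = -65/(-27 + v)
-27849*(12148 + 906)/(-15552 + 11550) - 12042/t(-30, -45) = -27849*(12148 + 906)/(-15552 + 11550) - 12042/((-65/(-27 - 45))) = -27849/((-4002/13054)) - 12042/((-65/(-72))) = -27849/((-4002*1/13054)) - 12042/((-65*(-1/72))) = -27849/(-2001/6527) - 12042/65/72 = -27849*(-6527/2001) - 12042*72/65 = 60590141/667 - 867024/65 = 3360054157/43355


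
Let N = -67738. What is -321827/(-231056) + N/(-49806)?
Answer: 15840093445/5753987568 ≈ 2.7529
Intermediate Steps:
-321827/(-231056) + N/(-49806) = -321827/(-231056) - 67738/(-49806) = -321827*(-1/231056) - 67738*(-1/49806) = 321827/231056 + 33869/24903 = 15840093445/5753987568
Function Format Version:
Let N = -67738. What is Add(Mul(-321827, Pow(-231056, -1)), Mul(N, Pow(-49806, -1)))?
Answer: Rational(15840093445, 5753987568) ≈ 2.7529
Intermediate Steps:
Add(Mul(-321827, Pow(-231056, -1)), Mul(N, Pow(-49806, -1))) = Add(Mul(-321827, Pow(-231056, -1)), Mul(-67738, Pow(-49806, -1))) = Add(Mul(-321827, Rational(-1, 231056)), Mul(-67738, Rational(-1, 49806))) = Add(Rational(321827, 231056), Rational(33869, 24903)) = Rational(15840093445, 5753987568)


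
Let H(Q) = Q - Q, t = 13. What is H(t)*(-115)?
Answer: 0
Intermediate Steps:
H(Q) = 0
H(t)*(-115) = 0*(-115) = 0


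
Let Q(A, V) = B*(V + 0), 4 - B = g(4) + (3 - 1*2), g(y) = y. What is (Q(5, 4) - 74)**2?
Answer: 6084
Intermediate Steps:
B = -1 (B = 4 - (4 + (3 - 1*2)) = 4 - (4 + (3 - 2)) = 4 - (4 + 1) = 4 - 1*5 = 4 - 5 = -1)
Q(A, V) = -V (Q(A, V) = -(V + 0) = -V)
(Q(5, 4) - 74)**2 = (-1*4 - 74)**2 = (-4 - 74)**2 = (-78)**2 = 6084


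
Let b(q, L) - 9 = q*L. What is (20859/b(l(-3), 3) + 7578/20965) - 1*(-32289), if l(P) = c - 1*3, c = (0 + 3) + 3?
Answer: 4207448423/125790 ≈ 33448.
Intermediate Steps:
c = 6 (c = 3 + 3 = 6)
l(P) = 3 (l(P) = 6 - 1*3 = 6 - 3 = 3)
b(q, L) = 9 + L*q (b(q, L) = 9 + q*L = 9 + L*q)
(20859/b(l(-3), 3) + 7578/20965) - 1*(-32289) = (20859/(9 + 3*3) + 7578/20965) - 1*(-32289) = (20859/(9 + 9) + 7578*(1/20965)) + 32289 = (20859/18 + 7578/20965) + 32289 = (20859*(1/18) + 7578/20965) + 32289 = (6953/6 + 7578/20965) + 32289 = 145815113/125790 + 32289 = 4207448423/125790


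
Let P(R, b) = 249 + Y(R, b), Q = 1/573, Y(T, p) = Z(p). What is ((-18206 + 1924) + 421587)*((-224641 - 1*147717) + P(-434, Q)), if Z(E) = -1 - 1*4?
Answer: -150819664770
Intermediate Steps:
Z(E) = -5 (Z(E) = -1 - 4 = -5)
Y(T, p) = -5
Q = 1/573 ≈ 0.0017452
P(R, b) = 244 (P(R, b) = 249 - 5 = 244)
((-18206 + 1924) + 421587)*((-224641 - 1*147717) + P(-434, Q)) = ((-18206 + 1924) + 421587)*((-224641 - 1*147717) + 244) = (-16282 + 421587)*((-224641 - 147717) + 244) = 405305*(-372358 + 244) = 405305*(-372114) = -150819664770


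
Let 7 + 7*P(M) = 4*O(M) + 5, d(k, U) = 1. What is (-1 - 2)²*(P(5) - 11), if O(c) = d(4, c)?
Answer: -675/7 ≈ -96.429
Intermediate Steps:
O(c) = 1
P(M) = 2/7 (P(M) = -1 + (4*1 + 5)/7 = -1 + (4 + 5)/7 = -1 + (⅐)*9 = -1 + 9/7 = 2/7)
(-1 - 2)²*(P(5) - 11) = (-1 - 2)²*(2/7 - 11) = (-3)²*(-75/7) = 9*(-75/7) = -675/7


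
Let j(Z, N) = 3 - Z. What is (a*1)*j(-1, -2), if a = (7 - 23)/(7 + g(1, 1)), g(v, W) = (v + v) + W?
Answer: -32/5 ≈ -6.4000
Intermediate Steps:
g(v, W) = W + 2*v (g(v, W) = 2*v + W = W + 2*v)
a = -8/5 (a = (7 - 23)/(7 + (1 + 2*1)) = -16/(7 + (1 + 2)) = -16/(7 + 3) = -16/10 = -16*⅒ = -8/5 ≈ -1.6000)
(a*1)*j(-1, -2) = (-8/5*1)*(3 - 1*(-1)) = -8*(3 + 1)/5 = -8/5*4 = -32/5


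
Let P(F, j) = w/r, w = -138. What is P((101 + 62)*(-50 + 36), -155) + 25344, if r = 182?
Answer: 2306235/91 ≈ 25343.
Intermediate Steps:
P(F, j) = -69/91 (P(F, j) = -138/182 = -138*1/182 = -69/91)
P((101 + 62)*(-50 + 36), -155) + 25344 = -69/91 + 25344 = 2306235/91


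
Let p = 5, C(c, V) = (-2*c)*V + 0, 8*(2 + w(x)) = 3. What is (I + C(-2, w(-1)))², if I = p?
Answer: 9/4 ≈ 2.2500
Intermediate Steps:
w(x) = -13/8 (w(x) = -2 + (⅛)*3 = -2 + 3/8 = -13/8)
C(c, V) = -2*V*c (C(c, V) = -2*V*c + 0 = -2*V*c)
I = 5
(I + C(-2, w(-1)))² = (5 - 2*(-13/8)*(-2))² = (5 - 13/2)² = (-3/2)² = 9/4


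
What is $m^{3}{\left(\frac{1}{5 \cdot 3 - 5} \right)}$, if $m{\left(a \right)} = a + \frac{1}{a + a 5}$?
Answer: $\frac{148877}{27000} \approx 5.514$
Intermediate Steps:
$m{\left(a \right)} = a + \frac{1}{6 a}$ ($m{\left(a \right)} = a + \frac{1}{a + 5 a} = a + \frac{1}{6 a}$)
$m^{3}{\left(\frac{1}{5 \cdot 3 - 5} \right)} = \left(\frac{1}{5 \cdot 3 - 5} + \frac{1}{6 \frac{1}{5 \cdot 3 - 5}}\right)^{3} = \left(\frac{1}{15 - 5} + \frac{1}{6 \frac{1}{15 - 5}}\right)^{3} = \left(\frac{1}{10} + \frac{1}{6 \cdot \frac{1}{10}}\right)^{3} = \left(\frac{1}{10} + \frac{\frac{1}{\frac{1}{10}}}{6}\right)^{3} = \left(\frac{1}{10} + \frac{1}{6} \cdot 10\right)^{3} = \left(\frac{1}{10} + \frac{5}{3}\right)^{3} = \left(\frac{53}{30}\right)^{3} = \frac{148877}{27000}$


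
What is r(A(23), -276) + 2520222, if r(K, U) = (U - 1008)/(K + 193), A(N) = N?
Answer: 45363889/18 ≈ 2.5202e+6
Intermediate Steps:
r(K, U) = (-1008 + U)/(193 + K)
r(A(23), -276) + 2520222 = (-1008 - 276)/(193 + 23) + 2520222 = -1284/216 + 2520222 = (1/216)*(-1284) + 2520222 = -107/18 + 2520222 = 45363889/18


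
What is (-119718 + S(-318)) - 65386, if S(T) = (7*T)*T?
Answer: 522764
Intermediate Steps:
S(T) = 7*T²
(-119718 + S(-318)) - 65386 = (-119718 + 7*(-318)²) - 65386 = (-119718 + 7*101124) - 65386 = (-119718 + 707868) - 65386 = 588150 - 65386 = 522764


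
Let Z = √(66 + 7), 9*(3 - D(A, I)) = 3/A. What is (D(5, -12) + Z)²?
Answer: 18361/225 + 88*√73/15 ≈ 131.73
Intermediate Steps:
D(A, I) = 3 - 1/(3*A)
Z = √73 ≈ 8.5440
(D(5, -12) + Z)² = ((3 - ⅓/5) + √73)² = ((3 - ⅓*⅕) + √73)² = ((3 - 1/15) + √73)² = (44/15 + √73)²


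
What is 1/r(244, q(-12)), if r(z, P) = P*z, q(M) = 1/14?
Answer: 7/122 ≈ 0.057377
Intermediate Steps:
q(M) = 1/14
1/r(244, q(-12)) = 1/((1/14)*244) = 1/(122/7) = 7/122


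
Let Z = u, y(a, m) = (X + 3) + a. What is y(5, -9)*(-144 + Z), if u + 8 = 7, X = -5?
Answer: -435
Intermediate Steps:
y(a, m) = -2 + a (y(a, m) = (-5 + 3) + a = -2 + a)
u = -1 (u = -8 + 7 = -1)
Z = -1
y(5, -9)*(-144 + Z) = (-2 + 5)*(-144 - 1) = 3*(-145) = -435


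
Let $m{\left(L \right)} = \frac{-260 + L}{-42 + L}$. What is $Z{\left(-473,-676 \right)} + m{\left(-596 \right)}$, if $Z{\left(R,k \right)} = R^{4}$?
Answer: $\frac{15967438276107}{319} \approx 5.0055 \cdot 10^{10}$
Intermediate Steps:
$m{\left(L \right)} = \frac{-260 + L}{-42 + L}$
$Z{\left(-473,-676 \right)} + m{\left(-596 \right)} = \left(-473\right)^{4} + \frac{-260 - 596}{-42 - 596} = 50054665441 + \frac{1}{-638} \left(-856\right) = 50054665441 - - \frac{428}{319} = 50054665441 + \frac{428}{319} = \frac{15967438276107}{319}$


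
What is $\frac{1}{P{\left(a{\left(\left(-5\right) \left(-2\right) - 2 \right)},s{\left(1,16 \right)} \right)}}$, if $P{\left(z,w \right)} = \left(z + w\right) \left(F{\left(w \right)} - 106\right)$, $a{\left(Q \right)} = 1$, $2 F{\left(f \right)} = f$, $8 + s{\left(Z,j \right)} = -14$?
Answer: $\frac{1}{2457} \approx 0.000407$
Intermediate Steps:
$s{\left(Z,j \right)} = -22$ ($s{\left(Z,j \right)} = -8 - 14 = -22$)
$F{\left(f \right)} = \frac{f}{2}$
$P{\left(z,w \right)} = \left(-106 + \frac{w}{2}\right) \left(w + z\right)$ ($P{\left(z,w \right)} = \left(z + w\right) \left(\frac{w}{2} - 106\right) = \left(w + z\right) \left(-106 + \frac{w}{2}\right) = \left(-106 + \frac{w}{2}\right) \left(w + z\right)$)
$\frac{1}{P{\left(a{\left(\left(-5\right) \left(-2\right) - 2 \right)},s{\left(1,16 \right)} \right)}} = \frac{1}{\frac{\left(-22\right)^{2}}{2} - -2332 - 106 + \frac{1}{2} \left(-22\right) 1} = \frac{1}{\frac{1}{2} \cdot 484 + 2332 - 106 - 11} = \frac{1}{242 + 2332 - 106 - 11} = \frac{1}{2457}$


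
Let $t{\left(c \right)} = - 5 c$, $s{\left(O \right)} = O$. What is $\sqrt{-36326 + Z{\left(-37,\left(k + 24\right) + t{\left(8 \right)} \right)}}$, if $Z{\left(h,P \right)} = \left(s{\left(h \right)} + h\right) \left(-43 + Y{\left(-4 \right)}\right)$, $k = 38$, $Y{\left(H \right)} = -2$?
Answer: $2 i \sqrt{8249} \approx 181.65 i$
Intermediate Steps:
$Z{\left(h,P \right)} = - 90 h$ ($Z{\left(h,P \right)} = \left(h + h\right) \left(-43 - 2\right) = 2 h \left(-45\right) = - 90 h$)
$\sqrt{-36326 + Z{\left(-37,\left(k + 24\right) + t{\left(8 \right)} \right)}} = \sqrt{-36326 - -3330} = \sqrt{-36326 + 3330} = \sqrt{-32996} = 2 i \sqrt{8249}$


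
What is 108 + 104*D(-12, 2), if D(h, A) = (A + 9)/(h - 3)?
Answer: 476/15 ≈ 31.733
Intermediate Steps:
D(h, A) = (9 + A)/(-3 + h)
108 + 104*D(-12, 2) = 108 + 104*((9 + 2)/(-3 - 12)) = 108 + 104*(11/(-15)) = 108 + 104*(-1/15*11) = 108 + 104*(-11/15) = 108 - 1144/15 = 476/15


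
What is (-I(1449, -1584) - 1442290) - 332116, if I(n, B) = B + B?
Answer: -1771238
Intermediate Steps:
I(n, B) = 2*B
(-I(1449, -1584) - 1442290) - 332116 = (-2*(-1584) - 1442290) - 332116 = (-1*(-3168) - 1442290) - 332116 = (3168 - 1442290) - 332116 = -1439122 - 332116 = -1771238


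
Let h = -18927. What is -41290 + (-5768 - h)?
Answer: -28131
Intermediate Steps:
-41290 + (-5768 - h) = -41290 + (-5768 - 1*(-18927)) = -41290 + (-5768 + 18927) = -41290 + 13159 = -28131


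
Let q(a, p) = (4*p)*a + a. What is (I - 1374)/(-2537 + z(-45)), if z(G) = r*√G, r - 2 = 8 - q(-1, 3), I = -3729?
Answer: 1849473/922882 + 50301*I*√5/922882 ≈ 2.004 + 0.12188*I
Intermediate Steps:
q(a, p) = a + 4*a*p (q(a, p) = 4*a*p + a = a + 4*a*p)
r = 23 (r = 2 + (8 - (-1)*(1 + 4*3)) = 2 + (8 - (-1)*(1 + 12)) = 2 + (8 - (-1)*13) = 2 + (8 - 1*(-13)) = 2 + (8 + 13) = 2 + 21 = 23)
z(G) = 23*√G
(I - 1374)/(-2537 + z(-45)) = (-3729 - 1374)/(-2537 + 23*√(-45)) = -5103/(-2537 + 23*(3*I*√5)) = -5103/(-2537 + 69*I*√5)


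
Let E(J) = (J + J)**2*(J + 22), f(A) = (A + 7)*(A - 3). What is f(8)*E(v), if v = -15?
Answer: 472500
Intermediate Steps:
f(A) = (-3 + A)*(7 + A) (f(A) = (7 + A)*(-3 + A) = (-3 + A)*(7 + A))
E(J) = 4*J**2*(22 + J) (E(J) = (2*J)**2*(22 + J) = (4*J**2)*(22 + J) = 4*J**2*(22 + J))
f(8)*E(v) = (-21 + 8**2 + 4*8)*(4*(-15)**2*(22 - 15)) = (-21 + 64 + 32)*(4*225*7) = 75*6300 = 472500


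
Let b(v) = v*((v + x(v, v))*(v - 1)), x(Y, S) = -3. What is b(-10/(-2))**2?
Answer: 1600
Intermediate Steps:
b(v) = v*(-1 + v)*(-3 + v) (b(v) = v*((v - 3)*(v - 1)) = v*((-3 + v)*(-1 + v)) = v*((-1 + v)*(-3 + v)) = v*(-1 + v)*(-3 + v))
b(-10/(-2))**2 = ((-10/(-2))*(3 + (-10/(-2))**2 - (-40)/(-2)))**2 = ((-10*(-1/2))*(3 + (-10*(-1/2))**2 - (-40)*(-1)/2))**2 = (5*(3 + 5**2 - 4*5))**2 = (5*(3 + 25 - 20))**2 = (5*8)**2 = 40**2 = 1600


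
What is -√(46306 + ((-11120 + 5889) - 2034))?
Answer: -√39041 ≈ -197.59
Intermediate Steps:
-√(46306 + ((-11120 + 5889) - 2034)) = -√(46306 + (-5231 - 2034)) = -√(46306 - 7265) = -√39041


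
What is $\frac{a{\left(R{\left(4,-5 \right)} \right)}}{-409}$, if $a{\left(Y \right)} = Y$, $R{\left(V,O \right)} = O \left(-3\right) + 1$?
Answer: $- \frac{16}{409} \approx -0.03912$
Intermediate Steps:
$R{\left(V,O \right)} = 1 - 3 O$ ($R{\left(V,O \right)} = - 3 O + 1 = 1 - 3 O$)
$\frac{a{\left(R{\left(4,-5 \right)} \right)}}{-409} = \frac{1 - -15}{-409} = \left(1 + 15\right) \left(- \frac{1}{409}\right) = 16 \left(- \frac{1}{409}\right) = - \frac{16}{409}$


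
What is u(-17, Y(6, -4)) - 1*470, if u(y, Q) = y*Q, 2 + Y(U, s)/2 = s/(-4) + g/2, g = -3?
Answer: -385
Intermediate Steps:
Y(U, s) = -7 - s/2 (Y(U, s) = -4 + 2*(s/(-4) - 3/2) = -4 + 2*(s*(-¼) - 3*½) = -4 + 2*(-s/4 - 3/2) = -4 + 2*(-3/2 - s/4) = -4 + (-3 - s/2) = -7 - s/2)
u(y, Q) = Q*y
u(-17, Y(6, -4)) - 1*470 = (-7 - ½*(-4))*(-17) - 1*470 = (-7 + 2)*(-17) - 470 = -5*(-17) - 470 = 85 - 470 = -385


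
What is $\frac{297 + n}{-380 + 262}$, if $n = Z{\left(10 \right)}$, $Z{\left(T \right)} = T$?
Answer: $- \frac{307}{118} \approx -2.6017$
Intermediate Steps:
$n = 10$
$\frac{297 + n}{-380 + 262} = \frac{297 + 10}{-380 + 262} = \frac{307}{-118} = 307 \left(- \frac{1}{118}\right) = - \frac{307}{118}$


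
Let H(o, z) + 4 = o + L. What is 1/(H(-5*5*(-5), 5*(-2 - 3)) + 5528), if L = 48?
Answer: 1/5697 ≈ 0.00017553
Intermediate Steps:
H(o, z) = 44 + o (H(o, z) = -4 + (o + 48) = -4 + (48 + o) = 44 + o)
1/(H(-5*5*(-5), 5*(-2 - 3)) + 5528) = 1/((44 - 5*5*(-5)) + 5528) = 1/((44 - 25*(-5)) + 5528) = 1/((44 + 125) + 5528) = 1/(169 + 5528) = 1/5697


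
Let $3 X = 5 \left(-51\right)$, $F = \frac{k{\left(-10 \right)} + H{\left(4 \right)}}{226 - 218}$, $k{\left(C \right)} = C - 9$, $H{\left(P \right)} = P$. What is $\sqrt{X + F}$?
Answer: $\frac{i \sqrt{1390}}{4} \approx 9.3207 i$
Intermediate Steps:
$k{\left(C \right)} = -9 + C$
$F = - \frac{15}{8}$ ($F = \frac{\left(-9 - 10\right) + 4}{226 - 218} = \frac{-19 + 4}{8} = \left(-15\right) \frac{1}{8} = - \frac{15}{8} \approx -1.875$)
$X = -85$ ($X = \frac{5 \left(-51\right)}{3} = \frac{1}{3} \left(-255\right) = -85$)
$\sqrt{X + F} = \sqrt{-85 - \frac{15}{8}} = \sqrt{- \frac{695}{8}} = \frac{i \sqrt{1390}}{4}$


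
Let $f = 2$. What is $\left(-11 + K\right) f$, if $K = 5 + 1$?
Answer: $-10$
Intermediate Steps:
$K = 6$
$\left(-11 + K\right) f = \left(-11 + 6\right) 2 = \left(-5\right) 2 = -10$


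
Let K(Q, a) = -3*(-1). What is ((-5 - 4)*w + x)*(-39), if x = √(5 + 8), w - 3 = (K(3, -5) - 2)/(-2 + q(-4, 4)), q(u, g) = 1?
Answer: 702 - 39*√13 ≈ 561.38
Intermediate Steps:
K(Q, a) = 3
w = 2 (w = 3 + (3 - 2)/(-2 + 1) = 3 + 1/(-1) = 3 + 1*(-1) = 3 - 1 = 2)
x = √13 ≈ 3.6056
((-5 - 4)*w + x)*(-39) = ((-5 - 4)*2 + √13)*(-39) = (-9*2 + √13)*(-39) = (-18 + √13)*(-39) = 702 - 39*√13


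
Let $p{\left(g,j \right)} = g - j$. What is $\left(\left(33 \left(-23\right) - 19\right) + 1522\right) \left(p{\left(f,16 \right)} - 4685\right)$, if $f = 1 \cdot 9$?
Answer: $-3490848$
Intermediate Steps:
$f = 9$
$\left(\left(33 \left(-23\right) - 19\right) + 1522\right) \left(p{\left(f,16 \right)} - 4685\right) = \left(\left(33 \left(-23\right) - 19\right) + 1522\right) \left(\left(9 - 16\right) - 4685\right) = \left(\left(-759 - 19\right) + 1522\right) \left(\left(9 - 16\right) - 4685\right) = \left(-778 + 1522\right) \left(-7 - 4685\right) = 744 \left(-4692\right) = -3490848$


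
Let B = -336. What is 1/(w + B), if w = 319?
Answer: -1/17 ≈ -0.058824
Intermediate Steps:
1/(w + B) = 1/(319 - 336) = 1/(-17) = -1/17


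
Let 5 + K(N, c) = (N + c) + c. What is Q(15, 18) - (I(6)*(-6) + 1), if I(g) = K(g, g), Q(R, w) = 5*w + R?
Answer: 182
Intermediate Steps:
Q(R, w) = R + 5*w
K(N, c) = -5 + N + 2*c (K(N, c) = -5 + ((N + c) + c) = -5 + (N + 2*c) = -5 + N + 2*c)
I(g) = -5 + 3*g (I(g) = -5 + g + 2*g = -5 + 3*g)
Q(15, 18) - (I(6)*(-6) + 1) = (15 + 5*18) - ((-5 + 3*6)*(-6) + 1) = (15 + 90) - ((-5 + 18)*(-6) + 1) = 105 - (13*(-6) + 1) = 105 - (-78 + 1) = 105 - 1*(-77) = 105 + 77 = 182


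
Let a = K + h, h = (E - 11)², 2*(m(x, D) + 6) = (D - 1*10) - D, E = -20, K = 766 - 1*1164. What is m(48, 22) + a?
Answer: 552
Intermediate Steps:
K = -398 (K = 766 - 1164 = -398)
m(x, D) = -11 (m(x, D) = -6 + ((D - 1*10) - D)/2 = -6 + ((D - 10) - D)/2 = -6 + ((-10 + D) - D)/2 = -6 + (½)*(-10) = -6 - 5 = -11)
h = 961 (h = (-20 - 11)² = (-31)² = 961)
a = 563 (a = -398 + 961 = 563)
m(48, 22) + a = -11 + 563 = 552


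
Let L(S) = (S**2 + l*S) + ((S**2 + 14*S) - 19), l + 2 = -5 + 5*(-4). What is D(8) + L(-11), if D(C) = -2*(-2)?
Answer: 370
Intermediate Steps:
D(C) = 4
l = -27 (l = -2 + (-5 + 5*(-4)) = -2 + (-5 - 20) = -2 - 25 = -27)
L(S) = -19 - 13*S + 2*S**2 (L(S) = (S**2 - 27*S) + ((S**2 + 14*S) - 19) = (S**2 - 27*S) + (-19 + S**2 + 14*S) = -19 - 13*S + 2*S**2)
D(8) + L(-11) = 4 + (-19 - 13*(-11) + 2*(-11)**2) = 4 + (-19 + 143 + 2*121) = 4 + (-19 + 143 + 242) = 4 + 366 = 370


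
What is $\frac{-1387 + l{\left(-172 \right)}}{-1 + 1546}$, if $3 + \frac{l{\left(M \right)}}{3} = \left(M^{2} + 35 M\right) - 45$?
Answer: $\frac{69161}{1545} \approx 44.764$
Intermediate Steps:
$l{\left(M \right)} = -144 + 3 M^{2} + 105 M$ ($l{\left(M \right)} = -9 + 3 \left(\left(M^{2} + 35 M\right) - 45\right) = -9 + 3 \left(-45 + M^{2} + 35 M\right) = -9 + \left(-135 + 3 M^{2} + 105 M\right) = -144 + 3 M^{2} + 105 M$)
$\frac{-1387 + l{\left(-172 \right)}}{-1 + 1546} = \frac{-1387 + \left(-144 + 3 \left(-172\right)^{2} + 105 \left(-172\right)\right)}{-1 + 1546} = \frac{-1387 - -70548}{1545} = \left(-1387 - -70548\right) \frac{1}{1545} = \left(-1387 + 70548\right) \frac{1}{1545} = 69161 \cdot \frac{1}{1545} = \frac{69161}{1545}$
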